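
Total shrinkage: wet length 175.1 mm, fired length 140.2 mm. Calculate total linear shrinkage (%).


TS = (175.1 - 140.2) / 175.1 * 100 = 19.93%

19.93


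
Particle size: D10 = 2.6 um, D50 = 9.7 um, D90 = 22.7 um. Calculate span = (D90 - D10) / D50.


Span = (22.7 - 2.6) / 9.7 = 20.1 / 9.7 = 2.072

2.072


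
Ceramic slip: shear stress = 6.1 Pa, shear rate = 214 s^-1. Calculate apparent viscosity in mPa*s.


eta = tau/gamma * 1000 = 6.1/214 * 1000 = 28.5 mPa*s

28.5


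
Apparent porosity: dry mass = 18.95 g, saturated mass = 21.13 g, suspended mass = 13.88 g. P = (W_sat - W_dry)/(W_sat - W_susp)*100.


P = (21.13 - 18.95) / (21.13 - 13.88) * 100 = 2.18 / 7.25 * 100 = 30.1%

30.1


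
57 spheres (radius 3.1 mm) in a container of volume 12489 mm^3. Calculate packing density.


V_sphere = 4/3*pi*3.1^3 = 124.7882 mm^3
Total V = 57*124.7882 = 7112.9274 mm^3
PD = 7112.9274 / 12489 = 0.57

0.57


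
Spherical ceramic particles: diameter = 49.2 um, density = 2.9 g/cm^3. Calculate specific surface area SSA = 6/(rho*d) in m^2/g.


SSA = 6 / (2.9 * 49.2) = 0.042 m^2/g

0.042


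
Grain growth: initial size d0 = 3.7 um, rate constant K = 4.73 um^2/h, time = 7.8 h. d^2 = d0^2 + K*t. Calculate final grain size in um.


d^2 = 3.7^2 + 4.73*7.8 = 50.584
d = sqrt(50.584) = 7.11 um

7.11


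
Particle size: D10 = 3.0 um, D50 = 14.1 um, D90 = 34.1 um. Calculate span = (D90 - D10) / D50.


Span = (34.1 - 3.0) / 14.1 = 31.1 / 14.1 = 2.206

2.206


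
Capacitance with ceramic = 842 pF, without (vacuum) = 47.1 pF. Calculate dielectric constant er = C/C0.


er = 842 / 47.1 = 17.88

17.88


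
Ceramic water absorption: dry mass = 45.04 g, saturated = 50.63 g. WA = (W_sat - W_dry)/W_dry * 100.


WA = (50.63 - 45.04) / 45.04 * 100 = 12.41%

12.41


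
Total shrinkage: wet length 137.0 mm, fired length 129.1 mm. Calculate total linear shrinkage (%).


TS = (137.0 - 129.1) / 137.0 * 100 = 5.77%

5.77


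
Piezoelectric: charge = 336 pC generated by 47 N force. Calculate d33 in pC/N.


d33 = 336 / 47 = 7.1 pC/N

7.1


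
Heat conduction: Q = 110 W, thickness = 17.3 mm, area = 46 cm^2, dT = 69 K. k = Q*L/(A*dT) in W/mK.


k = 110*17.3/1000/(46/10000*69) = 6.0 W/mK

6.0


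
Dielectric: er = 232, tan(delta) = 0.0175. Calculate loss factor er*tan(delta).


Loss = 232 * 0.0175 = 4.06

4.06


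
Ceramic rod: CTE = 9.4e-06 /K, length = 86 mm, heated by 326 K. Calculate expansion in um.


dL = 9.4e-06 * 86 * 326 * 1000 = 263.538 um

263.538


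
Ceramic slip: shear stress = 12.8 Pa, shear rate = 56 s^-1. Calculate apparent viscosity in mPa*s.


eta = tau/gamma * 1000 = 12.8/56 * 1000 = 228.6 mPa*s

228.6


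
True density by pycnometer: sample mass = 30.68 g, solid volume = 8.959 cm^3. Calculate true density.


TD = 30.68 / 8.959 = 3.424 g/cm^3

3.424


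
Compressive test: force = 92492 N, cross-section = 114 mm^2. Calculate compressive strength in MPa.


CS = 92492 / 114 = 811.3 MPa

811.3


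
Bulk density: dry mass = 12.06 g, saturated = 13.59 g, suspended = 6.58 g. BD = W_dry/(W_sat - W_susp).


BD = 12.06 / (13.59 - 6.58) = 12.06 / 7.01 = 1.72 g/cm^3

1.72


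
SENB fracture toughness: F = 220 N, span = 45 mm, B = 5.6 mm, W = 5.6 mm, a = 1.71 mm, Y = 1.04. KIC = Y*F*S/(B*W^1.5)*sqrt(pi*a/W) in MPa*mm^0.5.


KIC = 1.04*220*45/(5.6*5.6^1.5)*sqrt(pi*1.71/5.6) = 135.89

135.89


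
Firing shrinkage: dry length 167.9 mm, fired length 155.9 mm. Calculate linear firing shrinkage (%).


FS = (167.9 - 155.9) / 167.9 * 100 = 7.15%

7.15


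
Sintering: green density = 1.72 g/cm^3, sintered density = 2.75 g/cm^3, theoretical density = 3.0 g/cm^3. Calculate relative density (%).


Relative = 2.75 / 3.0 * 100 = 91.7%

91.7


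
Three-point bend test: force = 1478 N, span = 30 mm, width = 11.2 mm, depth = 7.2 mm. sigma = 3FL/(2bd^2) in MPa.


sigma = 3*1478*30/(2*11.2*7.2^2) = 114.6 MPa

114.6


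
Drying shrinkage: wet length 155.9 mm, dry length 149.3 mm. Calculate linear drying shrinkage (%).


DS = (155.9 - 149.3) / 155.9 * 100 = 4.23%

4.23


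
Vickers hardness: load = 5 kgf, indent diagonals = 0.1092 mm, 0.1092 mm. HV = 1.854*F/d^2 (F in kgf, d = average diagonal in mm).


d_avg = (0.1092+0.1092)/2 = 0.1092 mm
HV = 1.854*5/0.1092^2 = 777

777


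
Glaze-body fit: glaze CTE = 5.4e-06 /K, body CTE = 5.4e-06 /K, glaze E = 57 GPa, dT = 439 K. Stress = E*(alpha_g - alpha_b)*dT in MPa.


Stress = 57*1000*(5.4e-06 - 5.4e-06)*439 = 0.0 MPa

0.0


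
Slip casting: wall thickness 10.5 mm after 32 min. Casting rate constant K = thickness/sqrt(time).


K = 10.5 / sqrt(32) = 10.5 / 5.6569 = 1.856 mm/min^0.5

1.856


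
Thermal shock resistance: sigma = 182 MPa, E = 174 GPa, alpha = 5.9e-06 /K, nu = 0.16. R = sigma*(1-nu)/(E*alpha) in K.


R = 182*(1-0.16)/(174*1000*5.9e-06) = 149 K

149


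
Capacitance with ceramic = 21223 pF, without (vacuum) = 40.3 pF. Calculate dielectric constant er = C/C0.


er = 21223 / 40.3 = 526.63

526.63


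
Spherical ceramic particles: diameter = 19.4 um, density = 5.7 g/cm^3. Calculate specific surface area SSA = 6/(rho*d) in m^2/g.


SSA = 6 / (5.7 * 19.4) = 0.054 m^2/g

0.054


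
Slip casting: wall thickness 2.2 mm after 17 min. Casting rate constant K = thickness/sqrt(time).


K = 2.2 / sqrt(17) = 2.2 / 4.1231 = 0.534 mm/min^0.5

0.534


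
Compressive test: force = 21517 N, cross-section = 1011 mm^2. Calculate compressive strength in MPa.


CS = 21517 / 1011 = 21.3 MPa

21.3


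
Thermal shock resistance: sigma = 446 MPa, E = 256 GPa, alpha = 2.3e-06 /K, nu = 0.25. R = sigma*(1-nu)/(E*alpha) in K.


R = 446*(1-0.25)/(256*1000*2.3e-06) = 568 K

568


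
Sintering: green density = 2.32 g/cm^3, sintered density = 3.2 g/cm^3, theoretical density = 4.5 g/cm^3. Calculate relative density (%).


Relative = 3.2 / 4.5 * 100 = 71.1%

71.1


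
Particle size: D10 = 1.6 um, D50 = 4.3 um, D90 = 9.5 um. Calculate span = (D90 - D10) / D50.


Span = (9.5 - 1.6) / 4.3 = 7.9 / 4.3 = 1.837

1.837


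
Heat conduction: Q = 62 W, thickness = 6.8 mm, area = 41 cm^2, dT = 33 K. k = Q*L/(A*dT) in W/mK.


k = 62*6.8/1000/(41/10000*33) = 3.12 W/mK

3.12


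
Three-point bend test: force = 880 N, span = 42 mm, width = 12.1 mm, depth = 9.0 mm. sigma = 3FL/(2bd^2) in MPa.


sigma = 3*880*42/(2*12.1*9.0^2) = 56.6 MPa

56.6


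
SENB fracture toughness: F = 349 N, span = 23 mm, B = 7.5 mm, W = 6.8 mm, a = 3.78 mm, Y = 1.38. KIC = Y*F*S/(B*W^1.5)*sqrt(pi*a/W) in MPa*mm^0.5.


KIC = 1.38*349*23/(7.5*6.8^1.5)*sqrt(pi*3.78/6.8) = 110.07

110.07


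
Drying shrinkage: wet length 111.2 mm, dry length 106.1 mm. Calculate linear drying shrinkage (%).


DS = (111.2 - 106.1) / 111.2 * 100 = 4.59%

4.59


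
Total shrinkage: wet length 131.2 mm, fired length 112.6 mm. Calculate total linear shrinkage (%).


TS = (131.2 - 112.6) / 131.2 * 100 = 14.18%

14.18


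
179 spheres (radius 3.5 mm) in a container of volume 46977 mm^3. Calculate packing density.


V_sphere = 4/3*pi*3.5^3 = 179.5944 mm^3
Total V = 179*179.5944 = 32147.3976 mm^3
PD = 32147.3976 / 46977 = 0.684

0.684


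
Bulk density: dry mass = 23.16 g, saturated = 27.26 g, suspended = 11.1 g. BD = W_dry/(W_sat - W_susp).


BD = 23.16 / (27.26 - 11.1) = 23.16 / 16.16 = 1.433 g/cm^3

1.433


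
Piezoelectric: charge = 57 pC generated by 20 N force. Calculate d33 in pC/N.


d33 = 57 / 20 = 2.9 pC/N

2.9


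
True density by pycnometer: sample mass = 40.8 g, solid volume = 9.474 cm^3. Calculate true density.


TD = 40.8 / 9.474 = 4.307 g/cm^3

4.307


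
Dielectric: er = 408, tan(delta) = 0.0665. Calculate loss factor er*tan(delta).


Loss = 408 * 0.0665 = 27.132

27.132


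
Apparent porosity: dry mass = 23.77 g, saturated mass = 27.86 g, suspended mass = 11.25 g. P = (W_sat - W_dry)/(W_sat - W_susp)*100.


P = (27.86 - 23.77) / (27.86 - 11.25) * 100 = 4.09 / 16.61 * 100 = 24.6%

24.6


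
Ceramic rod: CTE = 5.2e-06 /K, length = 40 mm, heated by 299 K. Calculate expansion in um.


dL = 5.2e-06 * 40 * 299 * 1000 = 62.192 um

62.192


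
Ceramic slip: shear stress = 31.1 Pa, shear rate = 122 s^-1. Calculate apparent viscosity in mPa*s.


eta = tau/gamma * 1000 = 31.1/122 * 1000 = 254.9 mPa*s

254.9


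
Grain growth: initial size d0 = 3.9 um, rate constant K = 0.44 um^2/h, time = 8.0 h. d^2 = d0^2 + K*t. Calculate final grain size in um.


d^2 = 3.9^2 + 0.44*8.0 = 18.73
d = sqrt(18.73) = 4.33 um

4.33


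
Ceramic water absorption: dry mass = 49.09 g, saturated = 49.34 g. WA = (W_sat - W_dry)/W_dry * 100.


WA = (49.34 - 49.09) / 49.09 * 100 = 0.51%

0.51


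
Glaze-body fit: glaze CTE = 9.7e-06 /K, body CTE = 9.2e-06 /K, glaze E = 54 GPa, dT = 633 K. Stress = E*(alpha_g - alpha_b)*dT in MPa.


Stress = 54*1000*(9.7e-06 - 9.2e-06)*633 = 17.1 MPa

17.1


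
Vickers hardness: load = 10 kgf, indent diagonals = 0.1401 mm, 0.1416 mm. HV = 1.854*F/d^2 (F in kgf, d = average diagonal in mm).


d_avg = (0.1401+0.1416)/2 = 0.14085 mm
HV = 1.854*10/0.14085^2 = 935

935


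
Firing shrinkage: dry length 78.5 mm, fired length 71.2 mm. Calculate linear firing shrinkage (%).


FS = (78.5 - 71.2) / 78.5 * 100 = 9.3%

9.3


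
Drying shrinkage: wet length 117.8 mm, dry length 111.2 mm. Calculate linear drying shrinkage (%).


DS = (117.8 - 111.2) / 117.8 * 100 = 5.6%

5.6


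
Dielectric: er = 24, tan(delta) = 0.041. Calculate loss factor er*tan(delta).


Loss = 24 * 0.041 = 0.984

0.984


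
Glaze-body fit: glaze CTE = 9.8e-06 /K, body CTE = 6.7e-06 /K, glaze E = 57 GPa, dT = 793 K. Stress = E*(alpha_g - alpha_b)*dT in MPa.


Stress = 57*1000*(9.8e-06 - 6.7e-06)*793 = 140.1 MPa

140.1


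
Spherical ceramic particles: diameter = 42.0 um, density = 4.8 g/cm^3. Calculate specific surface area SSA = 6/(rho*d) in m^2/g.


SSA = 6 / (4.8 * 42.0) = 0.03 m^2/g

0.03


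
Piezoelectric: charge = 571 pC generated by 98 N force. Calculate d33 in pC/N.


d33 = 571 / 98 = 5.8 pC/N

5.8


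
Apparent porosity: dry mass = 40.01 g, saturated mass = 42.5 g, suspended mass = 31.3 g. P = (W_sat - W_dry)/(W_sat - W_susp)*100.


P = (42.5 - 40.01) / (42.5 - 31.3) * 100 = 2.49 / 11.2 * 100 = 22.2%

22.2


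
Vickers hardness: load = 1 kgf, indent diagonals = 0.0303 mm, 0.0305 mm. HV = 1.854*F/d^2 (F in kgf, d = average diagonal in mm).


d_avg = (0.0303+0.0305)/2 = 0.0304 mm
HV = 1.854*1/0.0304^2 = 2006

2006


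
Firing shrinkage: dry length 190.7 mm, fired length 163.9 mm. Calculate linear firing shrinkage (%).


FS = (190.7 - 163.9) / 190.7 * 100 = 14.05%

14.05


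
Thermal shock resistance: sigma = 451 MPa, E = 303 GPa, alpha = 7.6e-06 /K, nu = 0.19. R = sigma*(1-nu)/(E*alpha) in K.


R = 451*(1-0.19)/(303*1000*7.6e-06) = 159 K

159


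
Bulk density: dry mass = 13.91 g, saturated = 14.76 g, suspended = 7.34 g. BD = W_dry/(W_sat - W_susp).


BD = 13.91 / (14.76 - 7.34) = 13.91 / 7.42 = 1.875 g/cm^3

1.875


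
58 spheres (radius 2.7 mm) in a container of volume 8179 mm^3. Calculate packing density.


V_sphere = 4/3*pi*2.7^3 = 82.448 mm^3
Total V = 58*82.448 = 4781.984 mm^3
PD = 4781.984 / 8179 = 0.585

0.585


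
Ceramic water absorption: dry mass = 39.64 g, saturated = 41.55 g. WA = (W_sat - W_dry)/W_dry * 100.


WA = (41.55 - 39.64) / 39.64 * 100 = 4.82%

4.82


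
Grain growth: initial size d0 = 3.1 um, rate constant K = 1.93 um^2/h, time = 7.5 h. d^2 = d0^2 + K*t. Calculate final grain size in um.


d^2 = 3.1^2 + 1.93*7.5 = 24.085
d = sqrt(24.085) = 4.91 um

4.91


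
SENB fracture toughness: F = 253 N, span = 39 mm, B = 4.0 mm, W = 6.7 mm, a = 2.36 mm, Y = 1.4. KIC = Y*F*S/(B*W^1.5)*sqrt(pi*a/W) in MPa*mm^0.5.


KIC = 1.4*253*39/(4.0*6.7^1.5)*sqrt(pi*2.36/6.7) = 209.48

209.48


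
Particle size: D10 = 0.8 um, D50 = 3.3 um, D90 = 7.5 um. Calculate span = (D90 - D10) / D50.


Span = (7.5 - 0.8) / 3.3 = 6.7 / 3.3 = 2.03

2.03


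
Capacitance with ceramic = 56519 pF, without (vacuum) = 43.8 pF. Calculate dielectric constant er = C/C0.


er = 56519 / 43.8 = 1290.39

1290.39


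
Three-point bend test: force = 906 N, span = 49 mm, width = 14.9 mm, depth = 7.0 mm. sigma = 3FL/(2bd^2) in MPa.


sigma = 3*906*49/(2*14.9*7.0^2) = 91.2 MPa

91.2


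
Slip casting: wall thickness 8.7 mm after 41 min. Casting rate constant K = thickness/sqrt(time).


K = 8.7 / sqrt(41) = 8.7 / 6.4031 = 1.359 mm/min^0.5

1.359


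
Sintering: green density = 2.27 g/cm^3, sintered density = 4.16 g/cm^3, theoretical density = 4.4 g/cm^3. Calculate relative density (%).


Relative = 4.16 / 4.4 * 100 = 94.5%

94.5


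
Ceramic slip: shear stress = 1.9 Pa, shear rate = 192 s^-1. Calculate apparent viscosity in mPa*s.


eta = tau/gamma * 1000 = 1.9/192 * 1000 = 9.9 mPa*s

9.9


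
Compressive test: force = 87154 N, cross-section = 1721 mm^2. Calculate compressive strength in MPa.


CS = 87154 / 1721 = 50.6 MPa

50.6


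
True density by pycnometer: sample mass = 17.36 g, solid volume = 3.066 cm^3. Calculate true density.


TD = 17.36 / 3.066 = 5.662 g/cm^3

5.662


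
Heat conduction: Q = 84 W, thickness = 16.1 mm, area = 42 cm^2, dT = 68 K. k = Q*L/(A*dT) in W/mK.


k = 84*16.1/1000/(42/10000*68) = 4.74 W/mK

4.74


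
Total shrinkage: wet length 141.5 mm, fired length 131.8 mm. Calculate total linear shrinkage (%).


TS = (141.5 - 131.8) / 141.5 * 100 = 6.86%

6.86


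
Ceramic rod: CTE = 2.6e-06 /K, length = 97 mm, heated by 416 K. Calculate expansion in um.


dL = 2.6e-06 * 97 * 416 * 1000 = 104.915 um

104.915


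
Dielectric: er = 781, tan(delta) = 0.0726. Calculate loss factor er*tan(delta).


Loss = 781 * 0.0726 = 56.701

56.701


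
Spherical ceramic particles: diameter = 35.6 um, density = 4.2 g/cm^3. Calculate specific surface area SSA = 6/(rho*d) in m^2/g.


SSA = 6 / (4.2 * 35.6) = 0.04 m^2/g

0.04


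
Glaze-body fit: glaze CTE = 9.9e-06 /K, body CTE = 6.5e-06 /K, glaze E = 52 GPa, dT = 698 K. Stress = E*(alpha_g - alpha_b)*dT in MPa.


Stress = 52*1000*(9.9e-06 - 6.5e-06)*698 = 123.4 MPa

123.4


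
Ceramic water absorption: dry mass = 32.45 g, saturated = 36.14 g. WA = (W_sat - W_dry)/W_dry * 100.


WA = (36.14 - 32.45) / 32.45 * 100 = 11.37%

11.37


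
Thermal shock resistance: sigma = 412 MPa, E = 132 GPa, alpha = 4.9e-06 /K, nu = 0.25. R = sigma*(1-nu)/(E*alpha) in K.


R = 412*(1-0.25)/(132*1000*4.9e-06) = 478 K

478


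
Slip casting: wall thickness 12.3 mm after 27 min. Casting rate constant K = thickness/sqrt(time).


K = 12.3 / sqrt(27) = 12.3 / 5.1962 = 2.367 mm/min^0.5

2.367


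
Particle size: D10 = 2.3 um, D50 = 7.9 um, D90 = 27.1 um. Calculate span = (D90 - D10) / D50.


Span = (27.1 - 2.3) / 7.9 = 24.8 / 7.9 = 3.139

3.139


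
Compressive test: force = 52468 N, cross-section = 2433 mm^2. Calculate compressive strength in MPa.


CS = 52468 / 2433 = 21.6 MPa

21.6


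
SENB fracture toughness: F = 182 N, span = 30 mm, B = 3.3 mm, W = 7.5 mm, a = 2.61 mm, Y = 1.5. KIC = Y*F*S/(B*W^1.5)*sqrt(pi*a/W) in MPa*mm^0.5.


KIC = 1.5*182*30/(3.3*7.5^1.5)*sqrt(pi*2.61/7.5) = 126.34

126.34


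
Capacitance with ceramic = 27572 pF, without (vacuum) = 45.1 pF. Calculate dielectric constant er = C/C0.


er = 27572 / 45.1 = 611.35

611.35


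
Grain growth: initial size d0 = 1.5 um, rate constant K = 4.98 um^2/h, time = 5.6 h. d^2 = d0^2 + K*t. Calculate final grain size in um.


d^2 = 1.5^2 + 4.98*5.6 = 30.138
d = sqrt(30.138) = 5.49 um

5.49


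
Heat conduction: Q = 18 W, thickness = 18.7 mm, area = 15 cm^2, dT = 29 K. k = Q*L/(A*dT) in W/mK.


k = 18*18.7/1000/(15/10000*29) = 7.74 W/mK

7.74


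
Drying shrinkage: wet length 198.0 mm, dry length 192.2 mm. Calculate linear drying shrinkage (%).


DS = (198.0 - 192.2) / 198.0 * 100 = 2.93%

2.93


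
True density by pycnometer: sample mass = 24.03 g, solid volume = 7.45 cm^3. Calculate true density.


TD = 24.03 / 7.45 = 3.226 g/cm^3

3.226


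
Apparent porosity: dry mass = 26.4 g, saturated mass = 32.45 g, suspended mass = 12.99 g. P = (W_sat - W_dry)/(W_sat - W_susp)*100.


P = (32.45 - 26.4) / (32.45 - 12.99) * 100 = 6.05 / 19.46 * 100 = 31.1%

31.1


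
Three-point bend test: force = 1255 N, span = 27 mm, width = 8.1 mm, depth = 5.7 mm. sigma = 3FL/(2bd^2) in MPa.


sigma = 3*1255*27/(2*8.1*5.7^2) = 193.1 MPa

193.1


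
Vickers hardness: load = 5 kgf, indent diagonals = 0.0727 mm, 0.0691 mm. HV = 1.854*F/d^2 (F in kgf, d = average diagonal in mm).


d_avg = (0.0727+0.0691)/2 = 0.0709 mm
HV = 1.854*5/0.0709^2 = 1844

1844


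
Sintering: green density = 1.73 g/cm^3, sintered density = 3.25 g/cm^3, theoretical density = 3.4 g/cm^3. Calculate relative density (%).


Relative = 3.25 / 3.4 * 100 = 95.6%

95.6


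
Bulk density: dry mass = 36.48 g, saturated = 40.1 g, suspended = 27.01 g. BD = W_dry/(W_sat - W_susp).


BD = 36.48 / (40.1 - 27.01) = 36.48 / 13.09 = 2.787 g/cm^3

2.787


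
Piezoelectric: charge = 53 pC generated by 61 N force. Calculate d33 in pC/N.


d33 = 53 / 61 = 0.9 pC/N

0.9


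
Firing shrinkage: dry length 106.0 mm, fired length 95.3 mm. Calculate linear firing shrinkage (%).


FS = (106.0 - 95.3) / 106.0 * 100 = 10.09%

10.09


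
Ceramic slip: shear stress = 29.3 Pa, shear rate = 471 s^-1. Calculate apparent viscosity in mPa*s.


eta = tau/gamma * 1000 = 29.3/471 * 1000 = 62.2 mPa*s

62.2


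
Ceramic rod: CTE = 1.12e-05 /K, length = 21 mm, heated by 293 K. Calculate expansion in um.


dL = 1.12e-05 * 21 * 293 * 1000 = 68.914 um

68.914


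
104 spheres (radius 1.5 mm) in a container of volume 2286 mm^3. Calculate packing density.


V_sphere = 4/3*pi*1.5^3 = 14.1372 mm^3
Total V = 104*14.1372 = 1470.2688 mm^3
PD = 1470.2688 / 2286 = 0.643

0.643


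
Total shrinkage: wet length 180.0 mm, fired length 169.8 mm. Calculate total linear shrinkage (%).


TS = (180.0 - 169.8) / 180.0 * 100 = 5.67%

5.67


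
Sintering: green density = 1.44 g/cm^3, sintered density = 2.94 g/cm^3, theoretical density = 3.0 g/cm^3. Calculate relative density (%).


Relative = 2.94 / 3.0 * 100 = 98.0%

98.0


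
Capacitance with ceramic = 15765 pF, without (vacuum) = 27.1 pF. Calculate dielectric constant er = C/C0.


er = 15765 / 27.1 = 581.73

581.73


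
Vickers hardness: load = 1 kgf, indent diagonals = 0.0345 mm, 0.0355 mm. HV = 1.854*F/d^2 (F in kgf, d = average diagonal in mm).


d_avg = (0.0345+0.0355)/2 = 0.035 mm
HV = 1.854*1/0.035^2 = 1513

1513


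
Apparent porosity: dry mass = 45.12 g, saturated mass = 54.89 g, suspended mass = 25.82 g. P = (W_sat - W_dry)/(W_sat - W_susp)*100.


P = (54.89 - 45.12) / (54.89 - 25.82) * 100 = 9.77 / 29.07 * 100 = 33.6%

33.6


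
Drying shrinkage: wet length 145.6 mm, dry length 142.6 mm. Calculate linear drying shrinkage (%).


DS = (145.6 - 142.6) / 145.6 * 100 = 2.06%

2.06


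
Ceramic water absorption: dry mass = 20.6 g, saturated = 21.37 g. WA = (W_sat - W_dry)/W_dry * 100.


WA = (21.37 - 20.6) / 20.6 * 100 = 3.74%

3.74


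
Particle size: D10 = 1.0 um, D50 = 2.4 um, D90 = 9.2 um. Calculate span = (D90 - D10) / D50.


Span = (9.2 - 1.0) / 2.4 = 8.2 / 2.4 = 3.417

3.417


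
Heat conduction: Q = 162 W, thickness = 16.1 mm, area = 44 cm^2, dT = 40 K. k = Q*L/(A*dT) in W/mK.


k = 162*16.1/1000/(44/10000*40) = 14.82 W/mK

14.82


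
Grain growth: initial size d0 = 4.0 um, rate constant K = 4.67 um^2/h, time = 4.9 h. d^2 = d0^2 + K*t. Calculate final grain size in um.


d^2 = 4.0^2 + 4.67*4.9 = 38.883
d = sqrt(38.883) = 6.24 um

6.24


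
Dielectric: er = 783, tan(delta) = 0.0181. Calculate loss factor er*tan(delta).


Loss = 783 * 0.0181 = 14.172

14.172


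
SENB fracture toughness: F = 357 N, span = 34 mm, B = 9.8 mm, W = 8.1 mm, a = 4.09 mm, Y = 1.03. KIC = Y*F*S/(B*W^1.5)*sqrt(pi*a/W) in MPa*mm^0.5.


KIC = 1.03*357*34/(9.8*8.1^1.5)*sqrt(pi*4.09/8.1) = 69.7

69.7


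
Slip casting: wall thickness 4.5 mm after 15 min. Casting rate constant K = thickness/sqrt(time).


K = 4.5 / sqrt(15) = 4.5 / 3.873 = 1.162 mm/min^0.5

1.162


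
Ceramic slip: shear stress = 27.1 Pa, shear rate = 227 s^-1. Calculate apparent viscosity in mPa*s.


eta = tau/gamma * 1000 = 27.1/227 * 1000 = 119.4 mPa*s

119.4


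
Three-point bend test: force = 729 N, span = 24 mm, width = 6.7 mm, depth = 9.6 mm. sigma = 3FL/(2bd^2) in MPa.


sigma = 3*729*24/(2*6.7*9.6^2) = 42.5 MPa

42.5


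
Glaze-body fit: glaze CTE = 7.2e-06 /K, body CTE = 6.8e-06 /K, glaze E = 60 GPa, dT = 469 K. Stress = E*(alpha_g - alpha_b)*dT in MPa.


Stress = 60*1000*(7.2e-06 - 6.8e-06)*469 = 11.3 MPa

11.3


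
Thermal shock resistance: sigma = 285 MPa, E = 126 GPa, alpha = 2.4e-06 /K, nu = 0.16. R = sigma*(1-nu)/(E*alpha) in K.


R = 285*(1-0.16)/(126*1000*2.4e-06) = 792 K

792


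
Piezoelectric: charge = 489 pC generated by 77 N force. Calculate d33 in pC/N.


d33 = 489 / 77 = 6.4 pC/N

6.4


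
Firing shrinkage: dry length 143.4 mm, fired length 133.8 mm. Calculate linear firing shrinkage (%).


FS = (143.4 - 133.8) / 143.4 * 100 = 6.69%

6.69


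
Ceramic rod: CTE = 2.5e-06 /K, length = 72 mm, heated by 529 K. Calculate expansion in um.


dL = 2.5e-06 * 72 * 529 * 1000 = 95.22 um

95.22


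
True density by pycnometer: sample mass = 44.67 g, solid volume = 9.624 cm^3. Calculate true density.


TD = 44.67 / 9.624 = 4.642 g/cm^3

4.642


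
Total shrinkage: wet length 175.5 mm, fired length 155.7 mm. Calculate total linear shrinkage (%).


TS = (175.5 - 155.7) / 175.5 * 100 = 11.28%

11.28


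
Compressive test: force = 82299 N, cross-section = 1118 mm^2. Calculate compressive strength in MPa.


CS = 82299 / 1118 = 73.6 MPa

73.6


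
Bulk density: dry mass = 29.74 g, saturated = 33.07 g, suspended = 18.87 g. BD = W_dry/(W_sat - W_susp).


BD = 29.74 / (33.07 - 18.87) = 29.74 / 14.2 = 2.094 g/cm^3

2.094


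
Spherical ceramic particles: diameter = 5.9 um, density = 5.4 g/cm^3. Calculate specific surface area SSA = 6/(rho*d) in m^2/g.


SSA = 6 / (5.4 * 5.9) = 0.188 m^2/g

0.188


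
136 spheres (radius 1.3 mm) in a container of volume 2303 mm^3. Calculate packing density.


V_sphere = 4/3*pi*1.3^3 = 9.2028 mm^3
Total V = 136*9.2028 = 1251.5808 mm^3
PD = 1251.5808 / 2303 = 0.543

0.543


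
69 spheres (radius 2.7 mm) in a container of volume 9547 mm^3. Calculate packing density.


V_sphere = 4/3*pi*2.7^3 = 82.448 mm^3
Total V = 69*82.448 = 5688.912 mm^3
PD = 5688.912 / 9547 = 0.596

0.596


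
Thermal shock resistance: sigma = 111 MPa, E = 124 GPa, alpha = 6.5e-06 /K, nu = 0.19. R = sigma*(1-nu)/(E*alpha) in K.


R = 111*(1-0.19)/(124*1000*6.5e-06) = 112 K

112


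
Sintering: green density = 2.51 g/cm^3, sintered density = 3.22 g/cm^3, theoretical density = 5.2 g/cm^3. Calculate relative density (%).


Relative = 3.22 / 5.2 * 100 = 61.9%

61.9


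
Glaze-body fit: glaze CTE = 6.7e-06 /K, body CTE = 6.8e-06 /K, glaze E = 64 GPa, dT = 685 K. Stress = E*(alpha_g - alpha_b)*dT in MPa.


Stress = 64*1000*(6.7e-06 - 6.8e-06)*685 = -4.4 MPa

-4.4


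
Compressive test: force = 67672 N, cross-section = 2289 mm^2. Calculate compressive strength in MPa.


CS = 67672 / 2289 = 29.6 MPa

29.6


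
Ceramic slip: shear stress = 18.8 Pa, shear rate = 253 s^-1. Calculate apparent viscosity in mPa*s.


eta = tau/gamma * 1000 = 18.8/253 * 1000 = 74.3 mPa*s

74.3


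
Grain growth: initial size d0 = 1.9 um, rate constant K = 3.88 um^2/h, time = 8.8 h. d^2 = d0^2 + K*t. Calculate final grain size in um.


d^2 = 1.9^2 + 3.88*8.8 = 37.754
d = sqrt(37.754) = 6.14 um

6.14


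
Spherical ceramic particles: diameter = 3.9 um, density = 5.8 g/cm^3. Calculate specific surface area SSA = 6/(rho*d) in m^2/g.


SSA = 6 / (5.8 * 3.9) = 0.265 m^2/g

0.265


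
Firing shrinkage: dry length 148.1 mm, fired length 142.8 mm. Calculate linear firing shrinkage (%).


FS = (148.1 - 142.8) / 148.1 * 100 = 3.58%

3.58


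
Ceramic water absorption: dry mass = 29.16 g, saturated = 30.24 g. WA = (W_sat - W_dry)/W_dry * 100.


WA = (30.24 - 29.16) / 29.16 * 100 = 3.7%

3.7


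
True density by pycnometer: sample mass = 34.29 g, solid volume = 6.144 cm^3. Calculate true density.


TD = 34.29 / 6.144 = 5.581 g/cm^3

5.581


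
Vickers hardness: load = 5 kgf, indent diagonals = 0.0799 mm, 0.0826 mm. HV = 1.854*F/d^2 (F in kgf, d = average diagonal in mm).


d_avg = (0.0799+0.0826)/2 = 0.08125 mm
HV = 1.854*5/0.08125^2 = 1404

1404


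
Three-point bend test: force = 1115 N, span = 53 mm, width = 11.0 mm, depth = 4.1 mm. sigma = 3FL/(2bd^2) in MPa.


sigma = 3*1115*53/(2*11.0*4.1^2) = 479.4 MPa

479.4


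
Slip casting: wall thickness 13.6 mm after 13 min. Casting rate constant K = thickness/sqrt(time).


K = 13.6 / sqrt(13) = 13.6 / 3.6056 = 3.772 mm/min^0.5

3.772


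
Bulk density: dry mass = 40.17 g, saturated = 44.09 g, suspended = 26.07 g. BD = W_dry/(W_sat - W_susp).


BD = 40.17 / (44.09 - 26.07) = 40.17 / 18.02 = 2.229 g/cm^3

2.229


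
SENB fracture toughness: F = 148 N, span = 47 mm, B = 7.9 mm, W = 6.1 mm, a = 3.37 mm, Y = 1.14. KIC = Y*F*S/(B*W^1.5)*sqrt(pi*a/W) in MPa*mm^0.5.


KIC = 1.14*148*47/(7.9*6.1^1.5)*sqrt(pi*3.37/6.1) = 87.77

87.77


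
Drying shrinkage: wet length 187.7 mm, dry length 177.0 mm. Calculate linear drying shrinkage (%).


DS = (187.7 - 177.0) / 187.7 * 100 = 5.7%

5.7


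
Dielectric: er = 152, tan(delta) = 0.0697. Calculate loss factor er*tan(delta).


Loss = 152 * 0.0697 = 10.594

10.594


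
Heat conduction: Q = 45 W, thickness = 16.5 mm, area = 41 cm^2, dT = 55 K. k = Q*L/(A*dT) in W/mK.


k = 45*16.5/1000/(41/10000*55) = 3.29 W/mK

3.29


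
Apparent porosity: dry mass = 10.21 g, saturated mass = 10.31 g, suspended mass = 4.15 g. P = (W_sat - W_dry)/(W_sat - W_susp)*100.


P = (10.31 - 10.21) / (10.31 - 4.15) * 100 = 0.1 / 6.16 * 100 = 1.6%

1.6


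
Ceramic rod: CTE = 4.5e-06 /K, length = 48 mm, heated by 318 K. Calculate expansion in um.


dL = 4.5e-06 * 48 * 318 * 1000 = 68.688 um

68.688


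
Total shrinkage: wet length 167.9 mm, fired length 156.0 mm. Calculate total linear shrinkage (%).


TS = (167.9 - 156.0) / 167.9 * 100 = 7.09%

7.09


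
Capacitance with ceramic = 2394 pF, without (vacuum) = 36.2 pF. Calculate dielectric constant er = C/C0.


er = 2394 / 36.2 = 66.13

66.13


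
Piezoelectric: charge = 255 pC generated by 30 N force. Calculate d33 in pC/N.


d33 = 255 / 30 = 8.5 pC/N

8.5


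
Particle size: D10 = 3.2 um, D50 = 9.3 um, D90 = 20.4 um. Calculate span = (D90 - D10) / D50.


Span = (20.4 - 3.2) / 9.3 = 17.2 / 9.3 = 1.849

1.849


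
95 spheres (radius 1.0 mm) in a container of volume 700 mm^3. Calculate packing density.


V_sphere = 4/3*pi*1.0^3 = 4.1888 mm^3
Total V = 95*4.1888 = 397.936 mm^3
PD = 397.936 / 700 = 0.568

0.568


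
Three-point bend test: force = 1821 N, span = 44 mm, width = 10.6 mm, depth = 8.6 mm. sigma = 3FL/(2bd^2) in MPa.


sigma = 3*1821*44/(2*10.6*8.6^2) = 153.3 MPa

153.3


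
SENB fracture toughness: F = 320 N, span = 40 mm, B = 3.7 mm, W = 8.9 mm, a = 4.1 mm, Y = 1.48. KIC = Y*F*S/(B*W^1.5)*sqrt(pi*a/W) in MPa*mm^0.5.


KIC = 1.48*320*40/(3.7*8.9^1.5)*sqrt(pi*4.1/8.9) = 231.98

231.98


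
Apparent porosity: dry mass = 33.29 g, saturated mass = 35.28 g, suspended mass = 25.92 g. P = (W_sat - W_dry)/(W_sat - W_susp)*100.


P = (35.28 - 33.29) / (35.28 - 25.92) * 100 = 1.99 / 9.36 * 100 = 21.3%

21.3


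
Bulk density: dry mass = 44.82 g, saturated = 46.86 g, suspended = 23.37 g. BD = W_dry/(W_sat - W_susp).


BD = 44.82 / (46.86 - 23.37) = 44.82 / 23.49 = 1.908 g/cm^3

1.908


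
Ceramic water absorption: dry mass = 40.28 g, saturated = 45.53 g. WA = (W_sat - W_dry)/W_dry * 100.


WA = (45.53 - 40.28) / 40.28 * 100 = 13.03%

13.03


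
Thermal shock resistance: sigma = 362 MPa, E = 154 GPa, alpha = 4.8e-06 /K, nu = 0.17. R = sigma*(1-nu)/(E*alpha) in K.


R = 362*(1-0.17)/(154*1000*4.8e-06) = 406 K

406


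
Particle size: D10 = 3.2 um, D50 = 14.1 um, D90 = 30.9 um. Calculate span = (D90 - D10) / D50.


Span = (30.9 - 3.2) / 14.1 = 27.7 / 14.1 = 1.965

1.965


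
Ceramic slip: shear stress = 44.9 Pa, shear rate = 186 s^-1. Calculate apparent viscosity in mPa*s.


eta = tau/gamma * 1000 = 44.9/186 * 1000 = 241.4 mPa*s

241.4


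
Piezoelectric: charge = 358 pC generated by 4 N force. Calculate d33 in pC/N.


d33 = 358 / 4 = 89.5 pC/N

89.5


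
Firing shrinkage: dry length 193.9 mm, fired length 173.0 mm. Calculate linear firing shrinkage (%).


FS = (193.9 - 173.0) / 193.9 * 100 = 10.78%

10.78


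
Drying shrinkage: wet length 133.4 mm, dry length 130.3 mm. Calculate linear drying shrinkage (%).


DS = (133.4 - 130.3) / 133.4 * 100 = 2.32%

2.32


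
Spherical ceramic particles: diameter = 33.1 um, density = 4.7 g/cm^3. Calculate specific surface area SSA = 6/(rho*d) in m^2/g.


SSA = 6 / (4.7 * 33.1) = 0.039 m^2/g

0.039


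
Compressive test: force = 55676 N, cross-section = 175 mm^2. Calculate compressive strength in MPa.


CS = 55676 / 175 = 318.1 MPa

318.1


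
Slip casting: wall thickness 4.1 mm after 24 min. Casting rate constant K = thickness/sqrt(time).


K = 4.1 / sqrt(24) = 4.1 / 4.899 = 0.837 mm/min^0.5

0.837


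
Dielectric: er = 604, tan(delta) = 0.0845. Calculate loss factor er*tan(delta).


Loss = 604 * 0.0845 = 51.038

51.038


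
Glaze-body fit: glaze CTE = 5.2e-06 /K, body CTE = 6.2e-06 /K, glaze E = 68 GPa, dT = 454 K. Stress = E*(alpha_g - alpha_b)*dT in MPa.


Stress = 68*1000*(5.2e-06 - 6.2e-06)*454 = -30.9 MPa

-30.9


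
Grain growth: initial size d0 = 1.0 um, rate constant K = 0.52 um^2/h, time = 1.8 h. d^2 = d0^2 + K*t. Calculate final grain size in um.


d^2 = 1.0^2 + 0.52*1.8 = 1.936
d = sqrt(1.936) = 1.39 um

1.39


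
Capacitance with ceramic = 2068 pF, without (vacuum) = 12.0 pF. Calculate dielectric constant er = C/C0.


er = 2068 / 12.0 = 172.33

172.33


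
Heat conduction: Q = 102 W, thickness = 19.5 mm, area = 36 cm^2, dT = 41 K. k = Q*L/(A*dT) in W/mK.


k = 102*19.5/1000/(36/10000*41) = 13.48 W/mK

13.48


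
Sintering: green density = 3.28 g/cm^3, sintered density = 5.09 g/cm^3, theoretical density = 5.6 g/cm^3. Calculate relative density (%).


Relative = 5.09 / 5.6 * 100 = 90.9%

90.9


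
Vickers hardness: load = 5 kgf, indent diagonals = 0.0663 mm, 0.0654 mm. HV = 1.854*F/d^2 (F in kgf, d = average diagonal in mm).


d_avg = (0.0663+0.0654)/2 = 0.06585 mm
HV = 1.854*5/0.06585^2 = 2138

2138


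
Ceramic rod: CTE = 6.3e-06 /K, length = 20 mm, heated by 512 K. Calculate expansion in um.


dL = 6.3e-06 * 20 * 512 * 1000 = 64.512 um

64.512


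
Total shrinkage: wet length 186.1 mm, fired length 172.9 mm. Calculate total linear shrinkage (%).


TS = (186.1 - 172.9) / 186.1 * 100 = 7.09%

7.09


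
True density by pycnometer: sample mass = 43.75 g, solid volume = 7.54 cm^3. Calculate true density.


TD = 43.75 / 7.54 = 5.802 g/cm^3

5.802


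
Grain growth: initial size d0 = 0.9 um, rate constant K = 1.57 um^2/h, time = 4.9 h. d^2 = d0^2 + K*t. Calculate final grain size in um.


d^2 = 0.9^2 + 1.57*4.9 = 8.503
d = sqrt(8.503) = 2.92 um

2.92


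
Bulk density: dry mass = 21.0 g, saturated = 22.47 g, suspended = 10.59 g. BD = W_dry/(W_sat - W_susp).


BD = 21.0 / (22.47 - 10.59) = 21.0 / 11.88 = 1.768 g/cm^3

1.768


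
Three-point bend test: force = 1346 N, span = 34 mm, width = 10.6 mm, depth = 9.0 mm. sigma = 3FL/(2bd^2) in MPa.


sigma = 3*1346*34/(2*10.6*9.0^2) = 80.0 MPa

80.0


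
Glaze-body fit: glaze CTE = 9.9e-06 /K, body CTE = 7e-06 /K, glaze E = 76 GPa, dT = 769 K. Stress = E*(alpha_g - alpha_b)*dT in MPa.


Stress = 76*1000*(9.9e-06 - 7e-06)*769 = 169.5 MPa

169.5


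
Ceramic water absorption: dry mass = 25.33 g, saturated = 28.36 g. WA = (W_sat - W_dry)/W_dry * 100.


WA = (28.36 - 25.33) / 25.33 * 100 = 11.96%

11.96


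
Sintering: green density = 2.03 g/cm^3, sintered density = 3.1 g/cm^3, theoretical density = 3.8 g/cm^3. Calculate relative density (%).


Relative = 3.1 / 3.8 * 100 = 81.6%

81.6


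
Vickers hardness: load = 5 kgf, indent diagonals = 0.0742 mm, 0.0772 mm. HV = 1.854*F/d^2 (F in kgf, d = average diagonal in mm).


d_avg = (0.0742+0.0772)/2 = 0.0757 mm
HV = 1.854*5/0.0757^2 = 1618

1618


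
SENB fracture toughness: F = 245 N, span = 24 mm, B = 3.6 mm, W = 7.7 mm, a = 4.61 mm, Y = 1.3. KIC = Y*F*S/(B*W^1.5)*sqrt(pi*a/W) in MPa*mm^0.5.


KIC = 1.3*245*24/(3.6*7.7^1.5)*sqrt(pi*4.61/7.7) = 136.29

136.29


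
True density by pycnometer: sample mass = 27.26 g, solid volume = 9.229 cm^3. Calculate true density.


TD = 27.26 / 9.229 = 2.954 g/cm^3

2.954


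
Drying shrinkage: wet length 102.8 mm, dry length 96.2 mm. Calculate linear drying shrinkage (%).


DS = (102.8 - 96.2) / 102.8 * 100 = 6.42%

6.42


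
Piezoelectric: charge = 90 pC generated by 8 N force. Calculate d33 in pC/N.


d33 = 90 / 8 = 11.3 pC/N

11.3


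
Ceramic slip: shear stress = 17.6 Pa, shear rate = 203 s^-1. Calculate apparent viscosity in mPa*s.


eta = tau/gamma * 1000 = 17.6/203 * 1000 = 86.7 mPa*s

86.7


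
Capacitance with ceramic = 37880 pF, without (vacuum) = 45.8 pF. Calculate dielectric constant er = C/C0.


er = 37880 / 45.8 = 827.07

827.07


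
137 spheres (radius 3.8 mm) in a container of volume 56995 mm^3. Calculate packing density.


V_sphere = 4/3*pi*3.8^3 = 229.8473 mm^3
Total V = 137*229.8473 = 31489.0801 mm^3
PD = 31489.0801 / 56995 = 0.552

0.552


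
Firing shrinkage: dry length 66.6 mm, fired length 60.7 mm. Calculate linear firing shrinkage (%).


FS = (66.6 - 60.7) / 66.6 * 100 = 8.86%

8.86


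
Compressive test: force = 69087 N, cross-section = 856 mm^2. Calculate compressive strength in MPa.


CS = 69087 / 856 = 80.7 MPa

80.7


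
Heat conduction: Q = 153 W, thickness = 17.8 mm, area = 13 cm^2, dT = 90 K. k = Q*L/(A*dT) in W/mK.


k = 153*17.8/1000/(13/10000*90) = 23.28 W/mK

23.28


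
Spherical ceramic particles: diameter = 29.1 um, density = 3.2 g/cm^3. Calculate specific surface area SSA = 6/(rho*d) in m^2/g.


SSA = 6 / (3.2 * 29.1) = 0.064 m^2/g

0.064


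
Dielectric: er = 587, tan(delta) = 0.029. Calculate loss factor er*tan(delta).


Loss = 587 * 0.029 = 17.023

17.023


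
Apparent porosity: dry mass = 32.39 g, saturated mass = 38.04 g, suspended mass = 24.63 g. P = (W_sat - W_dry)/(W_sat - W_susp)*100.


P = (38.04 - 32.39) / (38.04 - 24.63) * 100 = 5.65 / 13.41 * 100 = 42.1%

42.1


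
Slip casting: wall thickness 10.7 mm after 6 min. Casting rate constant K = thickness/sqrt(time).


K = 10.7 / sqrt(6) = 10.7 / 2.4495 = 4.368 mm/min^0.5

4.368


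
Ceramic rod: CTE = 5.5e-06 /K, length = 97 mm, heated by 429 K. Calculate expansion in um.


dL = 5.5e-06 * 97 * 429 * 1000 = 228.872 um

228.872


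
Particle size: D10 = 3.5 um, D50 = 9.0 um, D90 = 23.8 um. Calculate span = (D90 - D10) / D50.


Span = (23.8 - 3.5) / 9.0 = 20.3 / 9.0 = 2.256

2.256


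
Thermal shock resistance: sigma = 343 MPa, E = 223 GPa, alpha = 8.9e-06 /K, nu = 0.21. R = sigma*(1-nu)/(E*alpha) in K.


R = 343*(1-0.21)/(223*1000*8.9e-06) = 137 K

137


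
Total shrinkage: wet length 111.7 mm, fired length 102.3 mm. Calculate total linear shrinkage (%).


TS = (111.7 - 102.3) / 111.7 * 100 = 8.42%

8.42


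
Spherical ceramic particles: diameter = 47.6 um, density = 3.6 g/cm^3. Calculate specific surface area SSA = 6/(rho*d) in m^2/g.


SSA = 6 / (3.6 * 47.6) = 0.035 m^2/g

0.035


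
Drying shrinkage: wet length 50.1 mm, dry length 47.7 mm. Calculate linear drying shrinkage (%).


DS = (50.1 - 47.7) / 50.1 * 100 = 4.79%

4.79


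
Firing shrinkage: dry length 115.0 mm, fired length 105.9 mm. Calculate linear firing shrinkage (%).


FS = (115.0 - 105.9) / 115.0 * 100 = 7.91%

7.91


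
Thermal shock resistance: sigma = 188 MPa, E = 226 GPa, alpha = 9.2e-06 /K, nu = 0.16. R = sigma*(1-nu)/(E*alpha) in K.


R = 188*(1-0.16)/(226*1000*9.2e-06) = 76 K

76


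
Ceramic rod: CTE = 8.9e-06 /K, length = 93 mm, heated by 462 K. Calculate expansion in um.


dL = 8.9e-06 * 93 * 462 * 1000 = 382.397 um

382.397


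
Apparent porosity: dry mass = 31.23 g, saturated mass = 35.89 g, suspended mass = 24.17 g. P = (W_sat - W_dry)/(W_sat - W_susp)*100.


P = (35.89 - 31.23) / (35.89 - 24.17) * 100 = 4.66 / 11.72 * 100 = 39.8%

39.8


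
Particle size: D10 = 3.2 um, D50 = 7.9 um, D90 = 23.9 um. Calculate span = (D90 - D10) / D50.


Span = (23.9 - 3.2) / 7.9 = 20.7 / 7.9 = 2.62

2.62


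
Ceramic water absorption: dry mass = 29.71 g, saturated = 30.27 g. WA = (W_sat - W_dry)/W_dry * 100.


WA = (30.27 - 29.71) / 29.71 * 100 = 1.88%

1.88


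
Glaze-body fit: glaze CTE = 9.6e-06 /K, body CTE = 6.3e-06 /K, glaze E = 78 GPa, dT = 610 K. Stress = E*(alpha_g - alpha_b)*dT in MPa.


Stress = 78*1000*(9.6e-06 - 6.3e-06)*610 = 157.0 MPa

157.0


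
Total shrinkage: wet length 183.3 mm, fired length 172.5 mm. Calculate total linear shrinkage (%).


TS = (183.3 - 172.5) / 183.3 * 100 = 5.89%

5.89


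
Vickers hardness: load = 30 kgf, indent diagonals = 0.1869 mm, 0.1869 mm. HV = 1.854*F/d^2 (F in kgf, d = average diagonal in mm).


d_avg = (0.1869+0.1869)/2 = 0.1869 mm
HV = 1.854*30/0.1869^2 = 1592

1592


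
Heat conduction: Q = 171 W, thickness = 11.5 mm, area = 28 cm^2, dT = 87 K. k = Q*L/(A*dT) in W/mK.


k = 171*11.5/1000/(28/10000*87) = 8.07 W/mK

8.07


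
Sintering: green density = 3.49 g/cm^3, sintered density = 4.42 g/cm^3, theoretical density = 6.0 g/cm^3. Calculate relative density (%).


Relative = 4.42 / 6.0 * 100 = 73.7%

73.7


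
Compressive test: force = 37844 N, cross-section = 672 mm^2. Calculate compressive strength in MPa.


CS = 37844 / 672 = 56.3 MPa

56.3


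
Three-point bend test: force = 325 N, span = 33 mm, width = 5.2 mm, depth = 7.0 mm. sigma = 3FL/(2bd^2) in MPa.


sigma = 3*325*33/(2*5.2*7.0^2) = 63.1 MPa

63.1


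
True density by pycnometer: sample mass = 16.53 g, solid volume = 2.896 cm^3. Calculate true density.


TD = 16.53 / 2.896 = 5.708 g/cm^3

5.708


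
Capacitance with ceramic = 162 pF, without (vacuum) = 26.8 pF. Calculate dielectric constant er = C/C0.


er = 162 / 26.8 = 6.04

6.04


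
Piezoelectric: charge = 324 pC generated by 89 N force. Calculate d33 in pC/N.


d33 = 324 / 89 = 3.6 pC/N

3.6


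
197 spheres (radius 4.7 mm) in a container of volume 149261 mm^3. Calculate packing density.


V_sphere = 4/3*pi*4.7^3 = 434.8928 mm^3
Total V = 197*434.8928 = 85673.8816 mm^3
PD = 85673.8816 / 149261 = 0.574

0.574


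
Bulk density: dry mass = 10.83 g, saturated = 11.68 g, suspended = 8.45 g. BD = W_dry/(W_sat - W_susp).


BD = 10.83 / (11.68 - 8.45) = 10.83 / 3.23 = 3.353 g/cm^3

3.353


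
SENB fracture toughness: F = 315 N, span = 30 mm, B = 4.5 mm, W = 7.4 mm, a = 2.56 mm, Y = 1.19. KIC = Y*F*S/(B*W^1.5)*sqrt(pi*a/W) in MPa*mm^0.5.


KIC = 1.19*315*30/(4.5*7.4^1.5)*sqrt(pi*2.56/7.4) = 129.42

129.42
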